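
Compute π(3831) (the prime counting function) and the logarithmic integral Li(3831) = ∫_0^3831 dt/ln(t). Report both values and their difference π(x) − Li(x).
π(3831) = 531;  Li(3831) ≈ 544.94;  π(x) − Li(x) ≈ -13.94.

Direct count of primes ≤ 3831 gives π(3831) = 531. Numerical evaluation of the logarithmic integral gives Li(3831) ≈ 544.94. The difference π(x) − Li(x) ≈ -13.94 is typically negative for small/moderate x (Li(x) overestimates), though Littlewood's theorem shows this sign changes infinitely often.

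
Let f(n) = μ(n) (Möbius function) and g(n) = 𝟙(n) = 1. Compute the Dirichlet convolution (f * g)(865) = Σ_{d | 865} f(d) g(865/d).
(μ * 𝟙)(865) = 0

Divisors of 865: [1, 5, 173, 865]. For each d | 865:
  d = 1: μ(1) · 𝟙(865/1) = 1 · 1 = 1
  d = 5: μ(5) · 𝟙(865/5) = -1 · 1 = -1
  d = 173: μ(173) · 𝟙(865/173) = -1 · 1 = -1
  d = 865: μ(865) · 𝟙(865/865) = 1 · 1 = 1
Summing: (μ * 𝟙)(865) = 1 + -1 + -1 + 1 = 0.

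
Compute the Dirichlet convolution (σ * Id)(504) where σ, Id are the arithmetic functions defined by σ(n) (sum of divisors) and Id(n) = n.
(σ * Id)(504) = 24990

Divisors of 504: [1, 2, 3, 4, 6, 7, 8, 9, 12, 14, 18, 21, 24, 28, 36, 42, 56, 63, 72, 84, 126, 168, 252, 504]. For each d | 504:
  d = 1: σ(1) · Id(504/1) = 1 · 504 = 504
  d = 2: σ(2) · Id(504/2) = 3 · 252 = 756
  d = 3: σ(3) · Id(504/3) = 4 · 168 = 672
  d = 4: σ(4) · Id(504/4) = 7 · 126 = 882
  d = 6: σ(6) · Id(504/6) = 12 · 84 = 1008
  d = 7: σ(7) · Id(504/7) = 8 · 72 = 576
  d = 8: σ(8) · Id(504/8) = 15 · 63 = 945
  d = 9: σ(9) · Id(504/9) = 13 · 56 = 728
  d = 12: σ(12) · Id(504/12) = 28 · 42 = 1176
  d = 14: σ(14) · Id(504/14) = 24 · 36 = 864
  d = 18: σ(18) · Id(504/18) = 39 · 28 = 1092
  d = 21: σ(21) · Id(504/21) = 32 · 24 = 768
  d = 24: σ(24) · Id(504/24) = 60 · 21 = 1260
  d = 28: σ(28) · Id(504/28) = 56 · 18 = 1008
  d = 36: σ(36) · Id(504/36) = 91 · 14 = 1274
  d = 42: σ(42) · Id(504/42) = 96 · 12 = 1152
  d = 56: σ(56) · Id(504/56) = 120 · 9 = 1080
  d = 63: σ(63) · Id(504/63) = 104 · 8 = 832
  d = 72: σ(72) · Id(504/72) = 195 · 7 = 1365
  d = 84: σ(84) · Id(504/84) = 224 · 6 = 1344
  d = 126: σ(126) · Id(504/126) = 312 · 4 = 1248
  d = 168: σ(168) · Id(504/168) = 480 · 3 = 1440
  d = 252: σ(252) · Id(504/252) = 728 · 2 = 1456
  d = 504: σ(504) · Id(504/504) = 1560 · 1 = 1560
Summing: (σ * Id)(504) = 504 + 756 + 672 + 882 + 1008 + 576 + 945 + 728 + 1176 + 864 + 1092 + 768 + 1260 + 1008 + 1274 + 1152 + 1080 + 832 + 1365 + 1344 + 1248 + 1440 + 1456 + 1560 = 24990.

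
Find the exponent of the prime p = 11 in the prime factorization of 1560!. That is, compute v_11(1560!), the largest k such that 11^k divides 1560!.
v_11(1560!) = 154

Legendre's formula: v_p(n!) = Σ_{k ≥ 1} ⌊n / p^k⌋. For p = 11, n = 1560, the terms are:
  ⌊1560/11^1⌋ = ⌊1560/11⌋ = 141
  ⌊1560/11^2⌋ = ⌊1560/121⌋ = 12
  ⌊1560/11^3⌋ = ⌊1560/1331⌋ = 1
(the next term ⌊1560/11^4⌋ = 0, terminating the sum). Summing: v_11(1560!) = 141 + 12 + 1 = 154.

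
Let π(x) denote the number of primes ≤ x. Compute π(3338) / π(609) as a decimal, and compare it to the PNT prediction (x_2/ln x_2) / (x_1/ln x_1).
π(3338)/π(609) = 470/111 ≈ 4.2342;  PNT prediction ≈ 4.3317.

π(609) = 111 and π(3338) = 470, so π(3338)/π(609) ≈ 4.2342. The PNT-predicted ratio is (3338/ln(3338)) / (609/ln(609)) ≈ 4.3317. The two agree to within a few percent, as expected.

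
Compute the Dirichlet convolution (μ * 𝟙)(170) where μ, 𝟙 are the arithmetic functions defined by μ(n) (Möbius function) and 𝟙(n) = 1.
(μ * 𝟙)(170) = 0

Divisors of 170: [1, 2, 5, 10, 17, 34, 85, 170]. For each d | 170:
  d = 1: μ(1) · 𝟙(170/1) = 1 · 1 = 1
  d = 2: μ(2) · 𝟙(170/2) = -1 · 1 = -1
  d = 5: μ(5) · 𝟙(170/5) = -1 · 1 = -1
  d = 10: μ(10) · 𝟙(170/10) = 1 · 1 = 1
  d = 17: μ(17) · 𝟙(170/17) = -1 · 1 = -1
  d = 34: μ(34) · 𝟙(170/34) = 1 · 1 = 1
  d = 85: μ(85) · 𝟙(170/85) = 1 · 1 = 1
  d = 170: μ(170) · 𝟙(170/170) = -1 · 1 = -1
Summing: (μ * 𝟙)(170) = 1 + -1 + -1 + 1 + -1 + 1 + 1 + -1 = 0.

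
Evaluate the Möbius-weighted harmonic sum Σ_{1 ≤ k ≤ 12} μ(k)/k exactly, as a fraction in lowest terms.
Σ μ(k)/k = -1/2310

Values of μ(k) for 1 ≤ k ≤ 12: μ(1) = 1, μ(2) = -1, μ(3) = -1, μ(5) = -1, μ(6) = 1, μ(7) = -1, μ(10) = 1, μ(11) = -1, with μ = 0 on non-squarefree integers. Summing μ(k)/k for k where μ(k) ≠ 0 gives -1/2310 ≈ -0.0004. (PNT ⟺ this sum → 0 as n → ∞.)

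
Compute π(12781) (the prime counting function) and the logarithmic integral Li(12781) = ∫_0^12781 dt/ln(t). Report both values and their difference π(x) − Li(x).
π(12781) = 1524;  Li(12781) ≈ 1543.97;  π(x) − Li(x) ≈ -19.97.

Direct count of primes ≤ 12781 gives π(12781) = 1524. Numerical evaluation of the logarithmic integral gives Li(12781) ≈ 1543.97. The difference π(x) − Li(x) ≈ -19.97 is typically negative for small/moderate x (Li(x) overestimates), though Littlewood's theorem shows this sign changes infinitely often.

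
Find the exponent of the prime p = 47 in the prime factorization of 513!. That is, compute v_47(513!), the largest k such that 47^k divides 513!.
v_47(513!) = 10

Legendre's formula: v_p(n!) = Σ_{k ≥ 1} ⌊n / p^k⌋. For p = 47, n = 513, the terms are:
  ⌊513/47^1⌋ = ⌊513/47⌋ = 10
(the next term ⌊513/47^2⌋ = 0, terminating the sum). Summing: v_47(513!) = 10 = 10.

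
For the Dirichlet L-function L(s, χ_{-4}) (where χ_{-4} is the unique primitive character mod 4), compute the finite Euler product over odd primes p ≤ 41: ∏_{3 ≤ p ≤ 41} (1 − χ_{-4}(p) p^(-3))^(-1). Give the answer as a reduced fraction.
∏ = 317583502136600214370347226405/327754858760764671044087709696

The odd primes p ≤ 41 are [3, 5, 7, 11, 13, 17, 19, 23, 29, 31, 37, 41]. For each, χ(p) = 1 if p ≡ 1 mod 4, χ(p) = −1 if p ≡ 3 mod 4. Taking (1 − χ(p)/p^3)^(-1) = p^3/(p^3 − χ(p)): (1 − (-1)/3^3)^(-1) · (1 − (1)/5^3)^(-1) · (1 − (-1)/7^3)^(-1) · (1 − (-1)/11^3)^(-1) · (1 − (1)/13^3)^(-1) · (1 − (1)/17^3)^(-1) · (1 − (-1)/19^3)^(-1) · (1 − (-1)/23^3)^(-1) · (1 − (1)/29^3)^(-1) · (1 − (-1)/31^3)^(-1) · (1 − (1)/37^3)^(-1) · (1 − (1)/41^3)^(-1) = 317583502136600214370347226405/327754858760764671044087709696.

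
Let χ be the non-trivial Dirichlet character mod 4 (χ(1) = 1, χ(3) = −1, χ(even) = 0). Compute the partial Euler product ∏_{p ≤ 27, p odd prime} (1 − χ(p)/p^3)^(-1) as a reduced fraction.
∏ = 177358697820836675/183046656872153088

The odd primes p ≤ 27 are [3, 5, 7, 11, 13, 17, 19, 23]. For each, χ(p) = 1 if p ≡ 1 mod 4, χ(p) = −1 if p ≡ 3 mod 4. Taking (1 − χ(p)/p^3)^(-1) = p^3/(p^3 − χ(p)): (1 − (-1)/3^3)^(-1) · (1 − (1)/5^3)^(-1) · (1 − (-1)/7^3)^(-1) · (1 − (-1)/11^3)^(-1) · (1 − (1)/13^3)^(-1) · (1 − (1)/17^3)^(-1) · (1 − (-1)/19^3)^(-1) · (1 − (-1)/23^3)^(-1) = 177358697820836675/183046656872153088.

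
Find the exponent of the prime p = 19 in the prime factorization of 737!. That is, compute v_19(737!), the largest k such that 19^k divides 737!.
v_19(737!) = 40

Legendre's formula: v_p(n!) = Σ_{k ≥ 1} ⌊n / p^k⌋. For p = 19, n = 737, the terms are:
  ⌊737/19^1⌋ = ⌊737/19⌋ = 38
  ⌊737/19^2⌋ = ⌊737/361⌋ = 2
(the next term ⌊737/19^3⌋ = 0, terminating the sum). Summing: v_19(737!) = 38 + 2 = 40.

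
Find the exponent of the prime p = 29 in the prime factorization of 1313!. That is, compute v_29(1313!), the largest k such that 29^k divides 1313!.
v_29(1313!) = 46

Legendre's formula: v_p(n!) = Σ_{k ≥ 1} ⌊n / p^k⌋. For p = 29, n = 1313, the terms are:
  ⌊1313/29^1⌋ = ⌊1313/29⌋ = 45
  ⌊1313/29^2⌋ = ⌊1313/841⌋ = 1
(the next term ⌊1313/29^3⌋ = 0, terminating the sum). Summing: v_29(1313!) = 45 + 1 = 46.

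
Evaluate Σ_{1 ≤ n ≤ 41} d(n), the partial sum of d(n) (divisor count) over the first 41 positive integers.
Σ_{n ≤ 41} d(n) = 160

Compute d(n) for each 1 ≤ n ≤ 41: d(1) = 1, d(2) = 2, d(3) = 2, d(4) = 3, d(5) = 2, d(6) = 4, d(7) = 2, d(8) = 4, d(9) = 3, d(10) = 4, d(11) = 2, d(12) = 6, d(13) = 2, d(14) = 4, d(15) = 4, d(16) = 5, d(17) = 2, d(18) = 6, d(19) = 2, d(20) = 6, d(21) = 4, d(22) = 4, d(23) = 2, d(24) = 8, d(25) = 3, d(26) = 4, d(27) = 4, d(28) = 6, d(29) = 2, d(30) = 8, d(31) = 2, d(32) = 6, d(33) = 4, d(34) = 4, d(35) = 4, d(36) = 9, d(37) = 2, d(38) = 4, d(39) = 4, d(40) = 8, d(41) = 2. Summing all 41 values: 160. (Dirichlet's divisor formula: Σ_{n ≤ x} d(n) = x ln(x) + (2γ − 1) x + O(√x). For x = 41, the asymptotic estimate is ≈ 158.59.)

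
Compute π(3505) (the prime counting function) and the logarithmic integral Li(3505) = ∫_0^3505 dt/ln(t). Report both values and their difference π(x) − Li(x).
π(3505) = 489;  Li(3505) ≈ 505.21;  π(x) − Li(x) ≈ -16.21.

Direct count of primes ≤ 3505 gives π(3505) = 489. Numerical evaluation of the logarithmic integral gives Li(3505) ≈ 505.21. The difference π(x) − Li(x) ≈ -16.21 is typically negative for small/moderate x (Li(x) overestimates), though Littlewood's theorem shows this sign changes infinitely often.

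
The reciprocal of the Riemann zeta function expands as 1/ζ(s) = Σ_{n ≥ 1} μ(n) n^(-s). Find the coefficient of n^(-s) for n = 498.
μ(498) = -1

Factor n = 498 = 2 · 3 · 83. μ(n) = 0 if any exponent ≥ 2 (not squarefree); otherwise μ(n) = (−1)^{ω(n)} where ω(n) is the number of distinct prime factors. Applying: μ(498) = -1.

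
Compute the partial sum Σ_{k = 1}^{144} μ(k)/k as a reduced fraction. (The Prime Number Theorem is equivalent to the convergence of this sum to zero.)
Σ μ(k)/k = 10391887234035457572196499544638378349921869282953777/1669107775099865011251538855274990009561055775533405515

Values of μ(k) for 1 ≤ k ≤ 144: μ(1) = 1, μ(2) = -1, μ(3) = -1, μ(5) = -1, μ(6) = 1, μ(7) = -1, μ(10) = 1, μ(11) = -1, μ(13) = -1, μ(14) = 1, μ(15) = 1, μ(17) = -1, μ(19) = -1, μ(21) = 1, μ(22) = 1, μ(23) = -1, μ(26) = 1, μ(29) = -1, μ(30) = -1, μ(31) = -1, μ(33) = 1, μ(34) = 1, μ(35) = 1, μ(37) = -1, μ(38) = 1, μ(39) = 1, μ(41) = -1, μ(42) = -1, μ(43) = -1, μ(46) = 1, μ(47) = -1, μ(51) = 1, μ(53) = -1, μ(55) = 1, μ(57) = 1, μ(58) = 1, μ(59) = -1, μ(61) = -1, μ(62) = 1, μ(65) = 1, μ(66) = -1, μ(67) = -1, μ(69) = 1, μ(70) = -1, μ(71) = -1, μ(73) = -1, μ(74) = 1, μ(77) = 1, μ(78) = -1, μ(79) = -1, μ(82) = 1, μ(83) = -1, μ(85) = 1, μ(86) = 1, μ(87) = 1, μ(89) = -1, μ(91) = 1, μ(93) = 1, μ(94) = 1, μ(95) = 1, μ(97) = -1, μ(101) = -1, μ(102) = -1, μ(103) = -1, μ(105) = -1, μ(106) = 1, μ(107) = -1, μ(109) = -1, μ(110) = -1, μ(111) = 1, μ(113) = -1, μ(114) = -1, μ(115) = 1, μ(118) = 1, μ(119) = 1, μ(122) = 1, μ(123) = 1, μ(127) = -1, μ(129) = 1, μ(130) = -1, μ(131) = -1, μ(133) = 1, μ(134) = 1, μ(137) = -1, μ(138) = -1, μ(139) = -1, μ(141) = 1, μ(142) = 1, μ(143) = 1, with μ = 0 on non-squarefree integers. Summing μ(k)/k for k where μ(k) ≠ 0 gives 10391887234035457572196499544638378349921869282953777/1669107775099865011251538855274990009561055775533405515 ≈ 0.0062. (PNT ⟺ this sum → 0 as n → ∞.)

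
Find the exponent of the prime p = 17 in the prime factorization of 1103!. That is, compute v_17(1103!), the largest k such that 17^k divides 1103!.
v_17(1103!) = 67

Legendre's formula: v_p(n!) = Σ_{k ≥ 1} ⌊n / p^k⌋. For p = 17, n = 1103, the terms are:
  ⌊1103/17^1⌋ = ⌊1103/17⌋ = 64
  ⌊1103/17^2⌋ = ⌊1103/289⌋ = 3
(the next term ⌊1103/17^3⌋ = 0, terminating the sum). Summing: v_17(1103!) = 64 + 3 = 67.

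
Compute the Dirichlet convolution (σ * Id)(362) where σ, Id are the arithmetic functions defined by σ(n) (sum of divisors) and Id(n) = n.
(σ * Id)(362) = 1815

Divisors of 362: [1, 2, 181, 362]. For each d | 362:
  d = 1: σ(1) · Id(362/1) = 1 · 362 = 362
  d = 2: σ(2) · Id(362/2) = 3 · 181 = 543
  d = 181: σ(181) · Id(362/181) = 182 · 2 = 364
  d = 362: σ(362) · Id(362/362) = 546 · 1 = 546
Summing: (σ * Id)(362) = 362 + 543 + 364 + 546 = 1815.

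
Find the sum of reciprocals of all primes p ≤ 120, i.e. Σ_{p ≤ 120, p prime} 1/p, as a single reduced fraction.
Σ 1/p = 58472171373748331322981543916880425472323867753/31610054640417607788145206291543662493274686990

π(120) = 30, so the primes ≤ 120 are [2, 3, 5, 7, 11, 13, 17, 19, 23, 29, 31, 37, 41, 43, 47, 53, 59, 61, 67, 71, 73, 79, 83, 89, 97, 101, 103, 107, 109, 113]. Summing 1/p over these primes: 58472171373748331322981543916880425472323867753/31610054640417607788145206291543662493274686990 ≈ 1.8498. Mertens estimate ln ln(120) + 0.2615 ≈ 1.8275.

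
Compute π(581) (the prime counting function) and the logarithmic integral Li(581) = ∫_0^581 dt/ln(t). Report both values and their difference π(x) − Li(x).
π(581) = 106;  Li(581) ≈ 114.67;  π(x) − Li(x) ≈ -8.67.

Direct count of primes ≤ 581 gives π(581) = 106. Numerical evaluation of the logarithmic integral gives Li(581) ≈ 114.67. The difference π(x) − Li(x) ≈ -8.67 is typically negative for small/moderate x (Li(x) overestimates), though Littlewood's theorem shows this sign changes infinitely often.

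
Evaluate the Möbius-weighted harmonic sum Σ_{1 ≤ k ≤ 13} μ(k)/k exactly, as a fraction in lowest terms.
Σ μ(k)/k = -2323/30030

Values of μ(k) for 1 ≤ k ≤ 13: μ(1) = 1, μ(2) = -1, μ(3) = -1, μ(5) = -1, μ(6) = 1, μ(7) = -1, μ(10) = 1, μ(11) = -1, μ(13) = -1, with μ = 0 on non-squarefree integers. Summing μ(k)/k for k where μ(k) ≠ 0 gives -2323/30030 ≈ -0.0774. (PNT ⟺ this sum → 0 as n → ∞.)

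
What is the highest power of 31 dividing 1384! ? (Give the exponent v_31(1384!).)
v_31(1384!) = 45

Legendre's formula: v_p(n!) = Σ_{k ≥ 1} ⌊n / p^k⌋. For p = 31, n = 1384, the terms are:
  ⌊1384/31^1⌋ = ⌊1384/31⌋ = 44
  ⌊1384/31^2⌋ = ⌊1384/961⌋ = 1
(the next term ⌊1384/31^3⌋ = 0, terminating the sum). Summing: v_31(1384!) = 44 + 1 = 45.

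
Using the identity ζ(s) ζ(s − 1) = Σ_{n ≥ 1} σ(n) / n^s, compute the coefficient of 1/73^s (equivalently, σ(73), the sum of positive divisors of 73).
σ(73) = 74

In the product (Σ m^0/m^s)(Σ k / k^s) = Σ (Σ_{d | n} d) / n^s, the coefficient of 1/n^s is σ(n) = Σ_{d | n} d. For n = 73, divisors are [1, 73]; summing: σ(73) = 74.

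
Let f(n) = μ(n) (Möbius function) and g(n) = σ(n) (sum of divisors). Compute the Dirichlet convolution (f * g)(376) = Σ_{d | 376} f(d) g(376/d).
(μ * σ)(376) = 376

Divisors of 376: [1, 2, 4, 8, 47, 94, 188, 376]. For each d | 376:
  d = 1: μ(1) · σ(376/1) = 1 · 720 = 720
  d = 2: μ(2) · σ(376/2) = -1 · 336 = -336
  d = 4: μ(4) · σ(376/4) = 0 · 144 = 0
  d = 8: μ(8) · σ(376/8) = 0 · 48 = 0
  d = 47: μ(47) · σ(376/47) = -1 · 15 = -15
  d = 94: μ(94) · σ(376/94) = 1 · 7 = 7
  d = 188: μ(188) · σ(376/188) = 0 · 3 = 0
  d = 376: μ(376) · σ(376/376) = 0 · 1 = 0
Summing: (μ * σ)(376) = 720 + -336 + 0 + 0 + -15 + 7 + 0 + 0 = 376.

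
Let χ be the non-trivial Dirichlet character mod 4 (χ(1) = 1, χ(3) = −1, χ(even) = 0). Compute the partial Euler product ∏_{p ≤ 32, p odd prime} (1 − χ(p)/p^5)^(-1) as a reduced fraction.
∏ = 52015810615424538455317584769582112629834289625/52216435813704314792391924764477903837266444288

The odd primes p ≤ 32 are [3, 5, 7, 11, 13, 17, 19, 23, 29, 31]. For each, χ(p) = 1 if p ≡ 1 mod 4, χ(p) = −1 if p ≡ 3 mod 4. Taking (1 − χ(p)/p^5)^(-1) = p^5/(p^5 − χ(p)): (1 − (-1)/3^5)^(-1) · (1 − (1)/5^5)^(-1) · (1 − (-1)/7^5)^(-1) · (1 − (-1)/11^5)^(-1) · (1 − (1)/13^5)^(-1) · (1 − (1)/17^5)^(-1) · (1 − (-1)/19^5)^(-1) · (1 − (-1)/23^5)^(-1) · (1 − (1)/29^5)^(-1) · (1 − (-1)/31^5)^(-1) = 52015810615424538455317584769582112629834289625/52216435813704314792391924764477903837266444288.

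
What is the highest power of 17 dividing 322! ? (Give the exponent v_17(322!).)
v_17(322!) = 19

Legendre's formula: v_p(n!) = Σ_{k ≥ 1} ⌊n / p^k⌋. For p = 17, n = 322, the terms are:
  ⌊322/17^1⌋ = ⌊322/17⌋ = 18
  ⌊322/17^2⌋ = ⌊322/289⌋ = 1
(the next term ⌊322/17^3⌋ = 0, terminating the sum). Summing: v_17(322!) = 18 + 1 = 19.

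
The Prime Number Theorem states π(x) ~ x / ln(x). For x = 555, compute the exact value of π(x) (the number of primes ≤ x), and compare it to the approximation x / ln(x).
π(555) = 101;  x/ln(x) ≈ 87.83;  relative error ≈ 13.04%.

Directly count primes up to 555: π(555) = 101. The PNT approximation gives 555/ln(555) ≈ 555/6.31897 ≈ 87.83. Relative error (π(x) − x/ln(x)) / π(x) ≈ 13.04%; the approximation is known to undercount slightly (Li(x) is a better estimate).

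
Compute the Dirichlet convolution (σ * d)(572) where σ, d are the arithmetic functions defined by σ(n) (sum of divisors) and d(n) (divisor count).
(σ * d)(572) = 3584

Divisors of 572: [1, 2, 4, 11, 13, 22, 26, 44, 52, 143, 286, 572]. For each d | 572:
  d = 1: σ(1) · d(572/1) = 1 · 12 = 12
  d = 2: σ(2) · d(572/2) = 3 · 8 = 24
  d = 4: σ(4) · d(572/4) = 7 · 4 = 28
  d = 11: σ(11) · d(572/11) = 12 · 6 = 72
  d = 13: σ(13) · d(572/13) = 14 · 6 = 84
  d = 22: σ(22) · d(572/22) = 36 · 4 = 144
  d = 26: σ(26) · d(572/26) = 42 · 4 = 168
  d = 44: σ(44) · d(572/44) = 84 · 2 = 168
  d = 52: σ(52) · d(572/52) = 98 · 2 = 196
  d = 143: σ(143) · d(572/143) = 168 · 3 = 504
  d = 286: σ(286) · d(572/286) = 504 · 2 = 1008
  d = 572: σ(572) · d(572/572) = 1176 · 1 = 1176
Summing: (σ * d)(572) = 12 + 24 + 28 + 72 + 84 + 144 + 168 + 168 + 196 + 504 + 1008 + 1176 = 3584.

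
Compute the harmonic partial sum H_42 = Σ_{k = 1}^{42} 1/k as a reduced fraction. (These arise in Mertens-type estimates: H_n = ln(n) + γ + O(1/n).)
H_42 = 12309312989335019/2844937529085600

Direct summation: H_42 = 1 + 1/2 + ... + 1/42. The least common denominator is lcm(1, ..., 42) = 219060189739591200; over this denominator the numerator is 219060189739591200 + 109530094869795600 + 73020063246530400 + 54765047434897800 + 43812037947918240 + 36510031623265200 + 31294312819941600 + 27382523717448900 + 24340021082176800 + 21906018973959120 + 19914562703599200 + 18255015811632600 + 16850783826122400 + 15647156409970800 + 14604012649306080 + 13691261858724450 + 12885893514093600 + 12170010541088400 + 11529483670504800 + 10953009486979560 + 10431437606647200 + 9957281351799600 + 9524356075634400 + 9127507905816300 + 8762407589583648 + 8425391913061200 + 8113340360725600 + 7823578204985400 + 7553799646192800 + 7302006324653040 + 7066457733535200 + 6845630929362225 + 6638187567866400 + 6442946757046800 + 6258862563988320 + 6085005270544200 + 5920545668637600 + 5764741835252400 + 5616927942040800 + 5476504743489780 + 5342931457063200 + 5215718803323600 = 947817100178796463, so H_42 = 947817100178796463/219060189739591200; reducing by gcd(947817100178796463, 219060189739591200) = 77 gives 12309312989335019/2844937529085600 ≈ 4.32674. (The PNT-adjacent estimate ln(42) + γ ≈ 4.31489 matches within O(1/n).)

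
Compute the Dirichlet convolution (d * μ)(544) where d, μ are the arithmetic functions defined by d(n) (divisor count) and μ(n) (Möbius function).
(d * μ)(544) = 1

Divisors of 544: [1, 2, 4, 8, 16, 17, 32, 34, 68, 136, 272, 544]. For each d | 544:
  d = 1: d(1) · μ(544/1) = 1 · 0 = 0
  d = 2: d(2) · μ(544/2) = 2 · 0 = 0
  d = 4: d(4) · μ(544/4) = 3 · 0 = 0
  d = 8: d(8) · μ(544/8) = 4 · 0 = 0
  d = 16: d(16) · μ(544/16) = 5 · 1 = 5
  d = 17: d(17) · μ(544/17) = 2 · 0 = 0
  d = 32: d(32) · μ(544/32) = 6 · -1 = -6
  d = 34: d(34) · μ(544/34) = 4 · 0 = 0
  d = 68: d(68) · μ(544/68) = 6 · 0 = 0
  d = 136: d(136) · μ(544/136) = 8 · 0 = 0
  d = 272: d(272) · μ(544/272) = 10 · -1 = -10
  d = 544: d(544) · μ(544/544) = 12 · 1 = 12
Summing: (d * μ)(544) = 0 + 0 + 0 + 0 + 5 + 0 + -6 + 0 + 0 + 0 + -10 + 12 = 1.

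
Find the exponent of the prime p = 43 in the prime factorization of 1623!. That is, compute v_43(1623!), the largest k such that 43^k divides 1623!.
v_43(1623!) = 37

Legendre's formula: v_p(n!) = Σ_{k ≥ 1} ⌊n / p^k⌋. For p = 43, n = 1623, the terms are:
  ⌊1623/43^1⌋ = ⌊1623/43⌋ = 37
(the next term ⌊1623/43^2⌋ = 0, terminating the sum). Summing: v_43(1623!) = 37 = 37.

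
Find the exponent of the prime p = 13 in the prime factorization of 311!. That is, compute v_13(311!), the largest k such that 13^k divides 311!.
v_13(311!) = 24

Legendre's formula: v_p(n!) = Σ_{k ≥ 1} ⌊n / p^k⌋. For p = 13, n = 311, the terms are:
  ⌊311/13^1⌋ = ⌊311/13⌋ = 23
  ⌊311/13^2⌋ = ⌊311/169⌋ = 1
(the next term ⌊311/13^3⌋ = 0, terminating the sum). Summing: v_13(311!) = 23 + 1 = 24.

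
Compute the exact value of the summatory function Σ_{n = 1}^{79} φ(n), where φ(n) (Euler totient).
Σ_{n ≤ 79} φ(n) = 1934

Compute φ(n) for each 1 ≤ n ≤ 79: φ(1) = 1, φ(2) = 1, φ(3) = 2, φ(4) = 2, φ(5) = 4, φ(6) = 2, φ(7) = 6, φ(8) = 4, φ(9) = 6, φ(10) = 4, φ(11) = 10, φ(12) = 4, φ(13) = 12, φ(14) = 6, φ(15) = 8, φ(16) = 8, φ(17) = 16, φ(18) = 6, φ(19) = 18, φ(20) = 8, φ(21) = 12, φ(22) = 10, φ(23) = 22, φ(24) = 8, φ(25) = 20, φ(26) = 12, φ(27) = 18, φ(28) = 12, φ(29) = 28, φ(30) = 8, φ(31) = 30, φ(32) = 16, φ(33) = 20, φ(34) = 16, φ(35) = 24, φ(36) = 12, φ(37) = 36, φ(38) = 18, φ(39) = 24, φ(40) = 16, φ(41) = 40, φ(42) = 12, φ(43) = 42, φ(44) = 20, φ(45) = 24, φ(46) = 22, φ(47) = 46, φ(48) = 16, φ(49) = 42, φ(50) = 20, φ(51) = 32, φ(52) = 24, φ(53) = 52, φ(54) = 18, φ(55) = 40, φ(56) = 24, φ(57) = 36, φ(58) = 28, φ(59) = 58, φ(60) = 16, φ(61) = 60, φ(62) = 30, φ(63) = 36, φ(64) = 32, φ(65) = 48, φ(66) = 20, φ(67) = 66, φ(68) = 32, φ(69) = 44, φ(70) = 24, φ(71) = 70, φ(72) = 24, φ(73) = 72, φ(74) = 36, φ(75) = 40, φ(76) = 36, φ(77) = 60, φ(78) = 24, φ(79) = 78. Summing all 79 values: 1934. (Average order: Σ_{n ≤ x} φ(n) ~ (3/π²) x². For x = 79, (3/π²)·79² ≈ 1897.04.)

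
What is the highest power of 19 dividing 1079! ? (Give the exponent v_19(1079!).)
v_19(1079!) = 58

Legendre's formula: v_p(n!) = Σ_{k ≥ 1} ⌊n / p^k⌋. For p = 19, n = 1079, the terms are:
  ⌊1079/19^1⌋ = ⌊1079/19⌋ = 56
  ⌊1079/19^2⌋ = ⌊1079/361⌋ = 2
(the next term ⌊1079/19^3⌋ = 0, terminating the sum). Summing: v_19(1079!) = 56 + 2 = 58.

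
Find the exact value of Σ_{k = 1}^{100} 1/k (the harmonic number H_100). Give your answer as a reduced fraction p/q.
H_100 = 14466636279520351160221518043104131447711/2788815009188499086581352357412492142272

Direct summation: H_100 = 1 + 1/2 + ... + 1/100. The least common denominator is lcm(1, ..., 100) = 69720375229712477164533808935312303556800; over this denominator the numerator is 69720375229712477164533808935312303556800 + 34860187614856238582266904467656151778400 + 23240125076570825721511269645104101185600 + 17430093807428119291133452233828075889200 + 13944075045942495432906761787062460711360 + 11620062538285412860755634822552050592800 + 9960053604244639594933401276473186222400 + 8715046903714059645566726116914037944600 + 7746708358856941907170423215034700395200 + 6972037522971247716453380893531230355680 + 6338215929973861560412164448664754868800 + 5810031269142706430377817411276025296400 + 5363105786900959781887216071947100273600 + 4980026802122319797466700638236593111200 + 4648025015314165144302253929020820237120 + 4357523451857029822783363058457018972300 + 4101198542924263362619635819724253150400 + 3873354179428470953585211607517350197600 + 3669493433142761956028095207121700187200 + 3486018761485623858226690446765615177840 + 3320017868081546531644467092157728740800 + 3169107964986930780206082224332377434400 + 3031320662161412050631904736317926241600 + 2905015634571353215188908705638012648200 + 2788815009188499086581352357412492142272 + 2681552893450479890943608035973550136800 + 2582236119618980635723474405011566798400 + 2490013401061159898733350319118296555600 + 2404150869990085419466683066734907019200 + 2324012507657082572151126964510410118560 + 2249044362248789585952703514042332372800 + 2178761725928514911391681529228509486150 + 2112738643324620520137388149554918289600 + 2050599271462131681309817909862126575200 + 1992010720848927918986680255294637244480 + 1936677089714235476792605803758675098800 + 1884334465667904788230643484738170366400 + 1834746716571380978014047603560850093600 + 1787701928966986593962405357315700091200 + 1743009380742811929113345223382807588920 + 1700496956822255540598385583788104964800 + 1660008934040773265822233546078864370400 + 1621404075109592492198460672914239617600 + 1584553982493465390103041112166188717200 + 1549341671771388381434084643006940079040 + 1515660331080706025315952368158963120800 + 1483412238930052705628378913517283054400 + 1452507817285676607594454352819006324100 + 1422864800606377084990485896639026603200 + 1394407504594249543290676178706246071136 + 1367066180974754454206545273241417716800 + 1340776446725239945471804017986775068400 + 1315478777919103342727052998779477425600 + 1291118059809490317861737202505783399200 + 1267643185994772312082432889732950973760 + 1245006700530579949366675159559148277800 + 1223164477714253985342698402373900062400 + 1202075434995042709733341533367453509600 + 1181701275079872494314132354835801755200 + 1162006253828541286075563482255205059280 + 1142956970978893068271046048119873828800 + 1124522181124394792976351757021166186400 + 1106672622693848843881489030719242913600 + 1089380862964257455695840764614254743075 + 1072621157380191956377443214389420054720 + 1056369321662310260068694074777459144800 + 1040602615368842942754235954258392590400 + 1025299635731065840654908954931063287600 + 1010440220720470683543968245439308747200 + 996005360424463959493340127647318622240 + 981977115911443340345546604722708500800 + 968338544857117738396302901879337549400 + 955073633283732563897723410072771281600 + 942167232833952394115321742369085183200 + 929605003062833028860450785804164047424 + 917373358285690489007023801780425046800 + 905459418567694508630309206952107838400 + 893850964483493296981202678657850045600 + 882536395312816166639668467535598779200 + 871504690371405964556672611691403794460 + 860745373206326878574491468337188932800 + 850248478411127770299192791894052482400 + 840004520839909363428118179943521729600 + 830004467020386632911116773039432185200 + 820239708584852672523927163944850630080 + 810702037554796246099230336457119808800 + 801383623330028473155561022244969006400 + 792276991246732695051520556083094358600 + 783375002581039069264424819497891051200 + 774670835885694190717042321503470039520 + 766157969557279968841030867421014324800 + 757830165540353012657976184079481560400 + 749681454082929861984234504680777457600 + 741706119465026352814189456758641527200 + 733898686628552391205619041424340037440 + 726253908642838303797227176409503162050 + 718766754945489455304472257065075294400 + 711432400303188542495242948319513301600 + 704246214441540173379129383184972763200 + 697203752297124771645338089353123035568 = 361665906988008779005537951077603286192775, so H_100 = 361665906988008779005537951077603286192775/69720375229712477164533808935312303556800; reducing by gcd(361665906988008779005537951077603286192775, 69720375229712477164533808935312303556800) = 25 gives 14466636279520351160221518043104131447711/2788815009188499086581352357412492142272 ≈ 5.18738. (The PNT-adjacent estimate ln(100) + γ ≈ 5.18239 matches within O(1/n).)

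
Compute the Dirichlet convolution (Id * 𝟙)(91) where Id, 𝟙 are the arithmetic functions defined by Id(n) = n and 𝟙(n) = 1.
(Id * 𝟙)(91) = 112

Divisors of 91: [1, 7, 13, 91]. For each d | 91:
  d = 1: Id(1) · 𝟙(91/1) = 1 · 1 = 1
  d = 7: Id(7) · 𝟙(91/7) = 7 · 1 = 7
  d = 13: Id(13) · 𝟙(91/13) = 13 · 1 = 13
  d = 91: Id(91) · 𝟙(91/91) = 91 · 1 = 91
Summing: (Id * 𝟙)(91) = 1 + 7 + 13 + 91 = 112.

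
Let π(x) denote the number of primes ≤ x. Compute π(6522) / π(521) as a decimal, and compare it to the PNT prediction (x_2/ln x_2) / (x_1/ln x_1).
π(6522)/π(521) = 843/98 ≈ 8.6020;  PNT prediction ≈ 8.9163.

π(521) = 98 and π(6522) = 843, so π(6522)/π(521) ≈ 8.6020. The PNT-predicted ratio is (6522/ln(6522)) / (521/ln(521)) ≈ 8.9163. The two agree to within a few percent, as expected.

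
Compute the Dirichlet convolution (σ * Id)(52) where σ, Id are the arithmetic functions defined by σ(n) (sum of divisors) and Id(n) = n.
(σ * Id)(52) = 459

Divisors of 52: [1, 2, 4, 13, 26, 52]. For each d | 52:
  d = 1: σ(1) · Id(52/1) = 1 · 52 = 52
  d = 2: σ(2) · Id(52/2) = 3 · 26 = 78
  d = 4: σ(4) · Id(52/4) = 7 · 13 = 91
  d = 13: σ(13) · Id(52/13) = 14 · 4 = 56
  d = 26: σ(26) · Id(52/26) = 42 · 2 = 84
  d = 52: σ(52) · Id(52/52) = 98 · 1 = 98
Summing: (σ * Id)(52) = 52 + 78 + 91 + 56 + 84 + 98 = 459.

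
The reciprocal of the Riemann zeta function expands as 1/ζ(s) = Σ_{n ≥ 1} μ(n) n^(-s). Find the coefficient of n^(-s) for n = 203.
μ(203) = 1

Factor n = 203 = 7 · 29. μ(n) = 0 if any exponent ≥ 2 (not squarefree); otherwise μ(n) = (−1)^{ω(n)} where ω(n) is the number of distinct prime factors. Applying: μ(203) = 1.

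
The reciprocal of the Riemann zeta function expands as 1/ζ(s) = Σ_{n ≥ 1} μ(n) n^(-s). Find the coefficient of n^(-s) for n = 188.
μ(188) = 0

Factor n = 188 = 2^2 · 47. μ(n) = 0 if any exponent ≥ 2 (not squarefree); otherwise μ(n) = (−1)^{ω(n)} where ω(n) is the number of distinct prime factors. Applying: μ(188) = 0.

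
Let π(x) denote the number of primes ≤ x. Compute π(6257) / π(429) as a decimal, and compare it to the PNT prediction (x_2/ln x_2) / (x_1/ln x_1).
π(6257)/π(429) = 813/82 ≈ 9.9146;  PNT prediction ≈ 10.1135.

π(429) = 82 and π(6257) = 813, so π(6257)/π(429) ≈ 9.9146. The PNT-predicted ratio is (6257/ln(6257)) / (429/ln(429)) ≈ 10.1135. The two agree to within a few percent, as expected.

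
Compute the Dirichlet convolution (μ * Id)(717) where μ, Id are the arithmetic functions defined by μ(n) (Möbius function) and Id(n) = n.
(μ * Id)(717) = 476

Divisors of 717: [1, 3, 239, 717]. For each d | 717:
  d = 1: μ(1) · Id(717/1) = 1 · 717 = 717
  d = 3: μ(3) · Id(717/3) = -1 · 239 = -239
  d = 239: μ(239) · Id(717/239) = -1 · 3 = -3
  d = 717: μ(717) · Id(717/717) = 1 · 1 = 1
Summing: (μ * Id)(717) = 717 + -239 + -3 + 1 = 476.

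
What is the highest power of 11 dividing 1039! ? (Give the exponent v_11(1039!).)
v_11(1039!) = 102

Legendre's formula: v_p(n!) = Σ_{k ≥ 1} ⌊n / p^k⌋. For p = 11, n = 1039, the terms are:
  ⌊1039/11^1⌋ = ⌊1039/11⌋ = 94
  ⌊1039/11^2⌋ = ⌊1039/121⌋ = 8
(the next term ⌊1039/11^3⌋ = 0, terminating the sum). Summing: v_11(1039!) = 94 + 8 = 102.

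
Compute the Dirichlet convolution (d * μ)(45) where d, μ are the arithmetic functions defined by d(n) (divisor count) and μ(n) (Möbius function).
(d * μ)(45) = 1

Divisors of 45: [1, 3, 5, 9, 15, 45]. For each d | 45:
  d = 1: d(1) · μ(45/1) = 1 · 0 = 0
  d = 3: d(3) · μ(45/3) = 2 · 1 = 2
  d = 5: d(5) · μ(45/5) = 2 · 0 = 0
  d = 9: d(9) · μ(45/9) = 3 · -1 = -3
  d = 15: d(15) · μ(45/15) = 4 · -1 = -4
  d = 45: d(45) · μ(45/45) = 6 · 1 = 6
Summing: (d * μ)(45) = 0 + 2 + 0 + -3 + -4 + 6 = 1.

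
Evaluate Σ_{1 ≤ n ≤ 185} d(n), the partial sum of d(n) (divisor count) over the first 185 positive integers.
Σ_{n ≤ 185} d(n) = 997

Compute d(n) for each 1 ≤ n ≤ 185: d(1) = 1, d(2) = 2, d(3) = 2, d(4) = 3, d(5) = 2, d(6) = 4, d(7) = 2, d(8) = 4, d(9) = 3, d(10) = 4, d(11) = 2, d(12) = 6, d(13) = 2, d(14) = 4, d(15) = 4, d(16) = 5, d(17) = 2, d(18) = 6, d(19) = 2, d(20) = 6, d(21) = 4, d(22) = 4, d(23) = 2, d(24) = 8, d(25) = 3, d(26) = 4, d(27) = 4, d(28) = 6, d(29) = 2, d(30) = 8, d(31) = 2, d(32) = 6, d(33) = 4, d(34) = 4, d(35) = 4, d(36) = 9, d(37) = 2, d(38) = 4, d(39) = 4, d(40) = 8, d(41) = 2, d(42) = 8, d(43) = 2, d(44) = 6, d(45) = 6, d(46) = 4, d(47) = 2, d(48) = 10, d(49) = 3, d(50) = 6, d(51) = 4, d(52) = 6, d(53) = 2, d(54) = 8, d(55) = 4, d(56) = 8, d(57) = 4, d(58) = 4, d(59) = 2, d(60) = 12, d(61) = 2, d(62) = 4, d(63) = 6, d(64) = 7, d(65) = 4, d(66) = 8, d(67) = 2, d(68) = 6, d(69) = 4, d(70) = 8, d(71) = 2, d(72) = 12, d(73) = 2, d(74) = 4, d(75) = 6, d(76) = 6, d(77) = 4, d(78) = 8, d(79) = 2, d(80) = 10, d(81) = 5, d(82) = 4, d(83) = 2, d(84) = 12, d(85) = 4, d(86) = 4, d(87) = 4, d(88) = 8, d(89) = 2, d(90) = 12, d(91) = 4, d(92) = 6, d(93) = 4, d(94) = 4, d(95) = 4, d(96) = 12, d(97) = 2, d(98) = 6, d(99) = 6, d(100) = 9, d(101) = 2, d(102) = 8, d(103) = 2, d(104) = 8, d(105) = 8, d(106) = 4, d(107) = 2, d(108) = 12, d(109) = 2, d(110) = 8, d(111) = 4, d(112) = 10, d(113) = 2, d(114) = 8, d(115) = 4, d(116) = 6, d(117) = 6, d(118) = 4, d(119) = 4, d(120) = 16, d(121) = 3, d(122) = 4, d(123) = 4, d(124) = 6, d(125) = 4, d(126) = 12, d(127) = 2, d(128) = 8, d(129) = 4, d(130) = 8, d(131) = 2, d(132) = 12, d(133) = 4, d(134) = 4, d(135) = 8, d(136) = 8, d(137) = 2, d(138) = 8, d(139) = 2, d(140) = 12, d(141) = 4, d(142) = 4, d(143) = 4, d(144) = 15, d(145) = 4, d(146) = 4, d(147) = 6, d(148) = 6, d(149) = 2, d(150) = 12, d(151) = 2, d(152) = 8, d(153) = 6, d(154) = 8, d(155) = 4, d(156) = 12, d(157) = 2, d(158) = 4, d(159) = 4, d(160) = 12, d(161) = 4, d(162) = 10, d(163) = 2, d(164) = 6, d(165) = 8, d(166) = 4, d(167) = 2, d(168) = 16, d(169) = 3, d(170) = 8, d(171) = 6, d(172) = 6, d(173) = 2, d(174) = 8, d(175) = 6, d(176) = 10, d(177) = 4, d(178) = 4, d(179) = 2, d(180) = 18, d(181) = 2, d(182) = 8, d(183) = 4, d(184) = 8, d(185) = 4. Summing all 185 values: 997. (Dirichlet's divisor formula: Σ_{n ≤ x} d(n) = x ln(x) + (2γ − 1) x + O(√x). For x = 185, the asymptotic estimate is ≈ 994.34.)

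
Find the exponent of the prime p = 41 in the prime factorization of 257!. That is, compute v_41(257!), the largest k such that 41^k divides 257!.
v_41(257!) = 6

Legendre's formula: v_p(n!) = Σ_{k ≥ 1} ⌊n / p^k⌋. For p = 41, n = 257, the terms are:
  ⌊257/41^1⌋ = ⌊257/41⌋ = 6
(the next term ⌊257/41^2⌋ = 0, terminating the sum). Summing: v_41(257!) = 6 = 6.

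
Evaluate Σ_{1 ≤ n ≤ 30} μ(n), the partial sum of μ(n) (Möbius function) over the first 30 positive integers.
Σ_{n ≤ 30} μ(n) = -3

Compute μ(n) for each 1 ≤ n ≤ 30: μ(1) = 1, μ(2) = -1, μ(3) = -1, μ(4) = 0, μ(5) = -1, μ(6) = 1, μ(7) = -1, μ(8) = 0, μ(9) = 0, μ(10) = 1, μ(11) = -1, μ(12) = 0, μ(13) = -1, μ(14) = 1, μ(15) = 1, μ(16) = 0, μ(17) = -1, μ(18) = 0, μ(19) = -1, μ(20) = 0, μ(21) = 1, μ(22) = 1, μ(23) = -1, μ(24) = 0, μ(25) = 0, μ(26) = 1, μ(27) = 0, μ(28) = 0, μ(29) = -1, μ(30) = -1. Summing all 30 values: -3. (Mertens function M(x) = Σ_{n ≤ x} μ(n); on average M(x) should be small (PNT ⟺ M(x) = o(x)).)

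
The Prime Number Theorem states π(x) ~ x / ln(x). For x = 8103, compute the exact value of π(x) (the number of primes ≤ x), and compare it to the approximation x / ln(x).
π(8103) = 1019;  x/ln(x) ≈ 900.33;  relative error ≈ 11.65%.

Directly count primes up to 8103: π(8103) = 1019. The PNT approximation gives 8103/ln(8103) ≈ 8103/8.99999 ≈ 900.33. Relative error (π(x) − x/ln(x)) / π(x) ≈ 11.65%; the approximation is known to undercount slightly (Li(x) is a better estimate).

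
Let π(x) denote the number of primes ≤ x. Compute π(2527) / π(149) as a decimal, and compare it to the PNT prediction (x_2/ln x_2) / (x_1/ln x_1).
π(2527)/π(149) = 369/35 ≈ 10.5429;  PNT prediction ≈ 10.8319.

π(149) = 35 and π(2527) = 369, so π(2527)/π(149) ≈ 10.5429. The PNT-predicted ratio is (2527/ln(2527)) / (149/ln(149)) ≈ 10.8319. The two agree to within a few percent, as expected.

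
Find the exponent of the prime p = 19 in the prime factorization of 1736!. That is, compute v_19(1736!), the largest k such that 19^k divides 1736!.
v_19(1736!) = 95

Legendre's formula: v_p(n!) = Σ_{k ≥ 1} ⌊n / p^k⌋. For p = 19, n = 1736, the terms are:
  ⌊1736/19^1⌋ = ⌊1736/19⌋ = 91
  ⌊1736/19^2⌋ = ⌊1736/361⌋ = 4
(the next term ⌊1736/19^3⌋ = 0, terminating the sum). Summing: v_19(1736!) = 91 + 4 = 95.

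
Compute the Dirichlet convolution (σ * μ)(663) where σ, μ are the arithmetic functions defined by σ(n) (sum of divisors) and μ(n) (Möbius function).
(σ * μ)(663) = 663

Divisors of 663: [1, 3, 13, 17, 39, 51, 221, 663]. For each d | 663:
  d = 1: σ(1) · μ(663/1) = 1 · -1 = -1
  d = 3: σ(3) · μ(663/3) = 4 · 1 = 4
  d = 13: σ(13) · μ(663/13) = 14 · 1 = 14
  d = 17: σ(17) · μ(663/17) = 18 · 1 = 18
  d = 39: σ(39) · μ(663/39) = 56 · -1 = -56
  d = 51: σ(51) · μ(663/51) = 72 · -1 = -72
  d = 221: σ(221) · μ(663/221) = 252 · -1 = -252
  d = 663: σ(663) · μ(663/663) = 1008 · 1 = 1008
Summing: (σ * μ)(663) = -1 + 4 + 14 + 18 + -56 + -72 + -252 + 1008 = 663.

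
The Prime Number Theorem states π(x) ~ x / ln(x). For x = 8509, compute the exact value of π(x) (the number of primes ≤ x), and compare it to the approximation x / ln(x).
π(8509) = 1060;  x/ln(x) ≈ 940.34;  relative error ≈ 11.29%.

Directly count primes up to 8509: π(8509) = 1060. The PNT approximation gives 8509/ln(8509) ≈ 8509/9.04888 ≈ 940.34. Relative error (π(x) − x/ln(x)) / π(x) ≈ 11.29%; the approximation is known to undercount slightly (Li(x) is a better estimate).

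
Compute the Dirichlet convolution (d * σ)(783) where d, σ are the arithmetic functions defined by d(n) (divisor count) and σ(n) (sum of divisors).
(d * σ)(783) = 2624

Divisors of 783: [1, 3, 9, 27, 29, 87, 261, 783]. For each d | 783:
  d = 1: d(1) · σ(783/1) = 1 · 1200 = 1200
  d = 3: d(3) · σ(783/3) = 2 · 390 = 780
  d = 9: d(9) · σ(783/9) = 3 · 120 = 360
  d = 27: d(27) · σ(783/27) = 4 · 30 = 120
  d = 29: d(29) · σ(783/29) = 2 · 40 = 80
  d = 87: d(87) · σ(783/87) = 4 · 13 = 52
  d = 261: d(261) · σ(783/261) = 6 · 4 = 24
  d = 783: d(783) · σ(783/783) = 8 · 1 = 8
Summing: (d * σ)(783) = 1200 + 780 + 360 + 120 + 80 + 52 + 24 + 8 = 2624.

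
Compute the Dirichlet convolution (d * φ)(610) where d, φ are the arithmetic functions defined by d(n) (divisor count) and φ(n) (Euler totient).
(d * φ)(610) = 1116

Divisors of 610: [1, 2, 5, 10, 61, 122, 305, 610]. For each d | 610:
  d = 1: d(1) · φ(610/1) = 1 · 240 = 240
  d = 2: d(2) · φ(610/2) = 2 · 240 = 480
  d = 5: d(5) · φ(610/5) = 2 · 60 = 120
  d = 10: d(10) · φ(610/10) = 4 · 60 = 240
  d = 61: d(61) · φ(610/61) = 2 · 4 = 8
  d = 122: d(122) · φ(610/122) = 4 · 4 = 16
  d = 305: d(305) · φ(610/305) = 4 · 1 = 4
  d = 610: d(610) · φ(610/610) = 8 · 1 = 8
Summing: (d * φ)(610) = 240 + 480 + 120 + 240 + 8 + 16 + 4 + 8 = 1116.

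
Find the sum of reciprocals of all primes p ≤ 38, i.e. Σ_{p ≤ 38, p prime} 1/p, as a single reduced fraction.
Σ 1/p = 11819186711467/7420738134810

π(38) = 12, so the primes ≤ 38 are [2, 3, 5, 7, 11, 13, 17, 19, 23, 29, 31, 37]. Summing 1/p over these primes: 11819186711467/7420738134810 ≈ 1.5927. Mertens estimate ln ln(38) + 0.2615 ≈ 1.5528.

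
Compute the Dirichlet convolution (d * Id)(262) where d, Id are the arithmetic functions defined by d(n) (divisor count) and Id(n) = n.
(d * Id)(262) = 532

Divisors of 262: [1, 2, 131, 262]. For each d | 262:
  d = 1: d(1) · Id(262/1) = 1 · 262 = 262
  d = 2: d(2) · Id(262/2) = 2 · 131 = 262
  d = 131: d(131) · Id(262/131) = 2 · 2 = 4
  d = 262: d(262) · Id(262/262) = 4 · 1 = 4
Summing: (d * Id)(262) = 262 + 262 + 4 + 4 = 532.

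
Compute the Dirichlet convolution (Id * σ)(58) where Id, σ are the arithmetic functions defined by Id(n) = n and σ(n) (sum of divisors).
(Id * σ)(58) = 295

Divisors of 58: [1, 2, 29, 58]. For each d | 58:
  d = 1: Id(1) · σ(58/1) = 1 · 90 = 90
  d = 2: Id(2) · σ(58/2) = 2 · 30 = 60
  d = 29: Id(29) · σ(58/29) = 29 · 3 = 87
  d = 58: Id(58) · σ(58/58) = 58 · 1 = 58
Summing: (Id * σ)(58) = 90 + 60 + 87 + 58 = 295.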